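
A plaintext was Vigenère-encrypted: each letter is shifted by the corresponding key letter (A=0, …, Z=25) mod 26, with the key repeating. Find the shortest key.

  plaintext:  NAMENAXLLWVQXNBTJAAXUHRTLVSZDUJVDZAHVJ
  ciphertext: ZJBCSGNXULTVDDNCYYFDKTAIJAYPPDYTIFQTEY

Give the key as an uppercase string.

  i= 0: Z-N = 12 → M
  i= 1: J-A =  9 → J
  i= 2: B-M = 15 → P
  i= 3: C-E = 24 → Y
  i= 4: S-N =  5 → F
  i= 5: G-A =  6 → G
  i= 6: N-X = 16 → Q
  i= 7: X-L = 12 → M
  i= 8: U-L =  9 → J
  i= 9: L-W = 15 → P
  i=10: T-V = 24 → Y
  i=11: V-Q =  5 → F
  i=12: D-X =  6 → G
  i=13: D-N = 16 → Q
  i=14: N-B = 12 → M
  i=15: C-T =  9 → J
  i=16: Y-J = 15 → P
  i=17: Y-A = 24 → Y
  i=18: F-A =  5 → F
  i=19: D-X =  6 → G
  i=20: K-U = 16 → Q
  i=21: T-H = 12 → M
  i=22: A-R =  9 → J
  i=23: I-T = 15 → P
  i=24: J-L = 24 → Y
  i=25: A-V =  5 → F
  i=26: Y-S =  6 → G
  i=27: P-Z = 16 → Q
  i=28: P-D = 12 → M
  i=29: D-U =  9 → J
  i=30: Y-J = 15 → P
  i=31: T-V = 24 → Y
  i=32: I-D =  5 → F
  i=33: F-Z =  6 → G
  i=34: Q-A = 16 → Q
  i=35: T-H = 12 → M
  i=36: E-V =  9 → J
  i=37: Y-J = 15 → P
  shifts repeat with period 7: MJPYFGQ

MJPYFGQ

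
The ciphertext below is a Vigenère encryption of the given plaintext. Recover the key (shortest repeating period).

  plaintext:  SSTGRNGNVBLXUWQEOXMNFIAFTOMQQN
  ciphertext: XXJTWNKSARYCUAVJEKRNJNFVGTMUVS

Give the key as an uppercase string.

  i= 0: X-S =  5 → F
  i= 1: X-S =  5 → F
  i= 2: J-T = 16 → Q
  i= 3: T-G = 13 → N
  i= 4: W-R =  5 → F
  i= 5: N-N =  0 → A
  i= 6: K-G =  4 → E
  i= 7: S-N =  5 → F
  i= 8: A-V =  5 → F
  i= 9: R-B = 16 → Q
  i=10: Y-L = 13 → N
  i=11: C-X =  5 → F
  i=12: U-U =  0 → A
  i=13: A-W =  4 → E
  i=14: V-Q =  5 → F
  i=15: J-E =  5 → F
  i=16: E-O = 16 → Q
  i=17: K-X = 13 → N
  i=18: R-M =  5 → F
  i=19: N-N =  0 → A
  i=20: J-F =  4 → E
  i=21: N-I =  5 → F
  i=22: F-A =  5 → F
  i=23: V-F = 16 → Q
  i=24: G-T = 13 → N
  i=25: T-O =  5 → F
  i=26: M-M =  0 → A
  i=27: U-Q =  4 → E
  i=28: V-Q =  5 → F
  i=29: S-N =  5 → F
  shifts repeat with period 7: FFQNFAE

FFQNFAE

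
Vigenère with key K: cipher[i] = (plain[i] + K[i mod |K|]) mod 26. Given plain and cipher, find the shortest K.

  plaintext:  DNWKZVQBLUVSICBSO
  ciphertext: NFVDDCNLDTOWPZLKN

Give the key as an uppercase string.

KSZTEHX

  i= 0: N-D = 10 → K
  i= 1: F-N = 18 → S
  i= 2: V-W = 25 → Z
  i= 3: D-K = 19 → T
  i= 4: D-Z =  4 → E
  i= 5: C-V =  7 → H
  i= 6: N-Q = 23 → X
  i= 7: L-B = 10 → K
  i= 8: D-L = 18 → S
  i= 9: T-U = 25 → Z
  i=10: O-V = 19 → T
  i=11: W-S =  4 → E
  i=12: P-I =  7 → H
  i=13: Z-C = 23 → X
  i=14: L-B = 10 → K
  i=15: K-S = 18 → S
  i=16: N-O = 25 → Z
  shifts repeat with period 7: KSZTEHX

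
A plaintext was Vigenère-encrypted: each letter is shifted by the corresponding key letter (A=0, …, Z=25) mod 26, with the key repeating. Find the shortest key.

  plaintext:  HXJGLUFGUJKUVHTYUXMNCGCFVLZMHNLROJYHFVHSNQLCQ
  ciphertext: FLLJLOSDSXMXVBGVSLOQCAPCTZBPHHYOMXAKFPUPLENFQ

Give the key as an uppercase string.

YOCDAUNX

  i= 0: F-H = 24 → Y
  i= 1: L-X = 14 → O
  i= 2: L-J =  2 → C
  i= 3: J-G =  3 → D
  i= 4: L-L =  0 → A
  i= 5: O-U = 20 → U
  i= 6: S-F = 13 → N
  i= 7: D-G = 23 → X
  i= 8: S-U = 24 → Y
  i= 9: X-J = 14 → O
  i=10: M-K =  2 → C
  i=11: X-U =  3 → D
  i=12: V-V =  0 → A
  i=13: B-H = 20 → U
  i=14: G-T = 13 → N
  i=15: V-Y = 23 → X
  i=16: S-U = 24 → Y
  i=17: L-X = 14 → O
  i=18: O-M =  2 → C
  i=19: Q-N =  3 → D
  i=20: C-C =  0 → A
  i=21: A-G = 20 → U
  i=22: P-C = 13 → N
  i=23: C-F = 23 → X
  i=24: T-V = 24 → Y
  i=25: Z-L = 14 → O
  i=26: B-Z =  2 → C
  i=27: P-M =  3 → D
  i=28: H-H =  0 → A
  i=29: H-N = 20 → U
  i=30: Y-L = 13 → N
  i=31: O-R = 23 → X
  i=32: M-O = 24 → Y
  i=33: X-J = 14 → O
  i=34: A-Y =  2 → C
  i=35: K-H =  3 → D
  i=36: F-F =  0 → A
  i=37: P-V = 20 → U
  i=38: U-H = 13 → N
  i=39: P-S = 23 → X
  i=40: L-N = 24 → Y
  i=41: E-Q = 14 → O
  i=42: N-L =  2 → C
  i=43: F-C =  3 → D
  i=44: Q-Q =  0 → A
  shifts repeat with period 8: YOCDAUNX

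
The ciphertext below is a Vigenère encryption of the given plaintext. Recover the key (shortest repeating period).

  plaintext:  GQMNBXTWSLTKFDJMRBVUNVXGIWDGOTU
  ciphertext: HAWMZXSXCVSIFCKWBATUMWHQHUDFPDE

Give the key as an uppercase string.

  i= 0: H-G =  1 → B
  i= 1: A-Q = 10 → K
  i= 2: W-M = 10 → K
  i= 3: M-N = 25 → Z
  i= 4: Z-B = 24 → Y
  i= 5: X-X =  0 → A
  i= 6: S-T = 25 → Z
  i= 7: X-W =  1 → B
  i= 8: C-S = 10 → K
  i= 9: V-L = 10 → K
  i=10: S-T = 25 → Z
  i=11: I-K = 24 → Y
  i=12: F-F =  0 → A
  i=13: C-D = 25 → Z
  i=14: K-J =  1 → B
  i=15: W-M = 10 → K
  i=16: B-R = 10 → K
  i=17: A-B = 25 → Z
  i=18: T-V = 24 → Y
  i=19: U-U =  0 → A
  i=20: M-N = 25 → Z
  i=21: W-V =  1 → B
  i=22: H-X = 10 → K
  i=23: Q-G = 10 → K
  i=24: H-I = 25 → Z
  i=25: U-W = 24 → Y
  i=26: D-D =  0 → A
  i=27: F-G = 25 → Z
  i=28: P-O =  1 → B
  i=29: D-T = 10 → K
  i=30: E-U = 10 → K
  shifts repeat with period 7: BKKZYAZ

BKKZYAZ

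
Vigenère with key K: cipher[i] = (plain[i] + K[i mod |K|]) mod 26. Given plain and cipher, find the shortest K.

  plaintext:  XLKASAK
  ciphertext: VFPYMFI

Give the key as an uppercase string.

  i= 0: V-X = 24 → Y
  i= 1: F-L = 20 → U
  i= 2: P-K =  5 → F
  i= 3: Y-A = 24 → Y
  i= 4: M-S = 20 → U
  i= 5: F-A =  5 → F
  i= 6: I-K = 24 → Y
  shifts repeat with period 3: YUF

YUF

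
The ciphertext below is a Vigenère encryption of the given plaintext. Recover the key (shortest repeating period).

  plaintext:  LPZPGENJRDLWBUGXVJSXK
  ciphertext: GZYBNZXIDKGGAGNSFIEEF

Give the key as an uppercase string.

  i= 0: G-L = 21 → V
  i= 1: Z-P = 10 → K
  i= 2: Y-Z = 25 → Z
  i= 3: B-P = 12 → M
  i= 4: N-G =  7 → H
  i= 5: Z-E = 21 → V
  i= 6: X-N = 10 → K
  i= 7: I-J = 25 → Z
  i= 8: D-R = 12 → M
  i= 9: K-D =  7 → H
  i=10: G-L = 21 → V
  i=11: G-W = 10 → K
  i=12: A-B = 25 → Z
  i=13: G-U = 12 → M
  i=14: N-G =  7 → H
  i=15: S-X = 21 → V
  i=16: F-V = 10 → K
  i=17: I-J = 25 → Z
  i=18: E-S = 12 → M
  i=19: E-X =  7 → H
  i=20: F-K = 21 → V
  shifts repeat with period 5: VKZMH

VKZMH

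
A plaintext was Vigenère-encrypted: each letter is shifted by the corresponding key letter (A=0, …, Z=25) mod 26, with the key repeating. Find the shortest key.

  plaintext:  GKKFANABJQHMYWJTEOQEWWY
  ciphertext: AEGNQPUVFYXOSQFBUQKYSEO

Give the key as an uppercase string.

  i= 0: A-G = 20 → U
  i= 1: E-K = 20 → U
  i= 2: G-K = 22 → W
  i= 3: N-F =  8 → I
  i= 4: Q-A = 16 → Q
  i= 5: P-N =  2 → C
  i= 6: U-A = 20 → U
  i= 7: V-B = 20 → U
  i= 8: F-J = 22 → W
  i= 9: Y-Q =  8 → I
  i=10: X-H = 16 → Q
  i=11: O-M =  2 → C
  i=12: S-Y = 20 → U
  i=13: Q-W = 20 → U
  i=14: F-J = 22 → W
  i=15: B-T =  8 → I
  i=16: U-E = 16 → Q
  i=17: Q-O =  2 → C
  i=18: K-Q = 20 → U
  i=19: Y-E = 20 → U
  i=20: S-W = 22 → W
  i=21: E-W =  8 → I
  i=22: O-Y = 16 → Q
  shifts repeat with period 6: UUWIQC

UUWIQC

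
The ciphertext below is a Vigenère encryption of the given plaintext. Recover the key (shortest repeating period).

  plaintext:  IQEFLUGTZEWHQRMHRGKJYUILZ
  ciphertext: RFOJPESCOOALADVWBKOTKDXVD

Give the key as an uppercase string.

JPKEEKM

  i= 0: R-I =  9 → J
  i= 1: F-Q = 15 → P
  i= 2: O-E = 10 → K
  i= 3: J-F =  4 → E
  i= 4: P-L =  4 → E
  i= 5: E-U = 10 → K
  i= 6: S-G = 12 → M
  i= 7: C-T =  9 → J
  i= 8: O-Z = 15 → P
  i= 9: O-E = 10 → K
  i=10: A-W =  4 → E
  i=11: L-H =  4 → E
  i=12: A-Q = 10 → K
  i=13: D-R = 12 → M
  i=14: V-M =  9 → J
  i=15: W-H = 15 → P
  i=16: B-R = 10 → K
  i=17: K-G =  4 → E
  i=18: O-K =  4 → E
  i=19: T-J = 10 → K
  i=20: K-Y = 12 → M
  i=21: D-U =  9 → J
  i=22: X-I = 15 → P
  i=23: V-L = 10 → K
  i=24: D-Z =  4 → E
  shifts repeat with period 7: JPKEEKM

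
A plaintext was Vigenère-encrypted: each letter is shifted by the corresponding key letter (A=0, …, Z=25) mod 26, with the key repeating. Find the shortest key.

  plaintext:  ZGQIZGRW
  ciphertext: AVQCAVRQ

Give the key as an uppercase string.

BPAU

  i= 0: A-Z =  1 → B
  i= 1: V-G = 15 → P
  i= 2: Q-Q =  0 → A
  i= 3: C-I = 20 → U
  i= 4: A-Z =  1 → B
  i= 5: V-G = 15 → P
  i= 6: R-R =  0 → A
  i= 7: Q-W = 20 → U
  shifts repeat with period 4: BPAU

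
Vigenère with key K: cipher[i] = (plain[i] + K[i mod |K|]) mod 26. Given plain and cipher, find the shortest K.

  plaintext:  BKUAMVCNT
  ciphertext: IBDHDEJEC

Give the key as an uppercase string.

HRJ

  i= 0: I-B =  7 → H
  i= 1: B-K = 17 → R
  i= 2: D-U =  9 → J
  i= 3: H-A =  7 → H
  i= 4: D-M = 17 → R
  i= 5: E-V =  9 → J
  i= 6: J-C =  7 → H
  i= 7: E-N = 17 → R
  i= 8: C-T =  9 → J
  shifts repeat with period 3: HRJ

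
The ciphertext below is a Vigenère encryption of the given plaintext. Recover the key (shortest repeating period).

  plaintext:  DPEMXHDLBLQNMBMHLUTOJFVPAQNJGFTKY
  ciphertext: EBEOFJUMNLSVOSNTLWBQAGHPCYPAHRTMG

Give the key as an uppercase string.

BMACICR

  i= 0: E-D =  1 → B
  i= 1: B-P = 12 → M
  i= 2: E-E =  0 → A
  i= 3: O-M =  2 → C
  i= 4: F-X =  8 → I
  i= 5: J-H =  2 → C
  i= 6: U-D = 17 → R
  i= 7: M-L =  1 → B
  i= 8: N-B = 12 → M
  i= 9: L-L =  0 → A
  i=10: S-Q =  2 → C
  i=11: V-N =  8 → I
  i=12: O-M =  2 → C
  i=13: S-B = 17 → R
  i=14: N-M =  1 → B
  i=15: T-H = 12 → M
  i=16: L-L =  0 → A
  i=17: W-U =  2 → C
  i=18: B-T =  8 → I
  i=19: Q-O =  2 → C
  i=20: A-J = 17 → R
  i=21: G-F =  1 → B
  i=22: H-V = 12 → M
  i=23: P-P =  0 → A
  i=24: C-A =  2 → C
  i=25: Y-Q =  8 → I
  i=26: P-N =  2 → C
  i=27: A-J = 17 → R
  i=28: H-G =  1 → B
  i=29: R-F = 12 → M
  i=30: T-T =  0 → A
  i=31: M-K =  2 → C
  i=32: G-Y =  8 → I
  shifts repeat with period 7: BMACICR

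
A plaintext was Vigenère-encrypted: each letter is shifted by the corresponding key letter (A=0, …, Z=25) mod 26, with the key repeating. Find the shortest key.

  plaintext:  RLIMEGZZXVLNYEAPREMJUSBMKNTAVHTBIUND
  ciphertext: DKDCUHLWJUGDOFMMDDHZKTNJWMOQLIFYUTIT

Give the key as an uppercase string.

MZVQQBMX

  i= 0: D-R = 12 → M
  i= 1: K-L = 25 → Z
  i= 2: D-I = 21 → V
  i= 3: C-M = 16 → Q
  i= 4: U-E = 16 → Q
  i= 5: H-G =  1 → B
  i= 6: L-Z = 12 → M
  i= 7: W-Z = 23 → X
  i= 8: J-X = 12 → M
  i= 9: U-V = 25 → Z
  i=10: G-L = 21 → V
  i=11: D-N = 16 → Q
  i=12: O-Y = 16 → Q
  i=13: F-E =  1 → B
  i=14: M-A = 12 → M
  i=15: M-P = 23 → X
  i=16: D-R = 12 → M
  i=17: D-E = 25 → Z
  i=18: H-M = 21 → V
  i=19: Z-J = 16 → Q
  i=20: K-U = 16 → Q
  i=21: T-S =  1 → B
  i=22: N-B = 12 → M
  i=23: J-M = 23 → X
  i=24: W-K = 12 → M
  i=25: M-N = 25 → Z
  i=26: O-T = 21 → V
  i=27: Q-A = 16 → Q
  i=28: L-V = 16 → Q
  i=29: I-H =  1 → B
  i=30: F-T = 12 → M
  i=31: Y-B = 23 → X
  i=32: U-I = 12 → M
  i=33: T-U = 25 → Z
  i=34: I-N = 21 → V
  i=35: T-D = 16 → Q
  shifts repeat with period 8: MZVQQBMX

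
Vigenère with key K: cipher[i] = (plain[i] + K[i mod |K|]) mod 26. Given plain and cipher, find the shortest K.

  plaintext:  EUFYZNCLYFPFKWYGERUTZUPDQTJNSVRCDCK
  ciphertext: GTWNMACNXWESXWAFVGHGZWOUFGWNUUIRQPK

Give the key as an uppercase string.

CZRPNNA

  i= 0: G-E =  2 → C
  i= 1: T-U = 25 → Z
  i= 2: W-F = 17 → R
  i= 3: N-Y = 15 → P
  i= 4: M-Z = 13 → N
  i= 5: A-N = 13 → N
  i= 6: C-C =  0 → A
  i= 7: N-L =  2 → C
  i= 8: X-Y = 25 → Z
  i= 9: W-F = 17 → R
  i=10: E-P = 15 → P
  i=11: S-F = 13 → N
  i=12: X-K = 13 → N
  i=13: W-W =  0 → A
  i=14: A-Y =  2 → C
  i=15: F-G = 25 → Z
  i=16: V-E = 17 → R
  i=17: G-R = 15 → P
  i=18: H-U = 13 → N
  i=19: G-T = 13 → N
  i=20: Z-Z =  0 → A
  i=21: W-U =  2 → C
  i=22: O-P = 25 → Z
  i=23: U-D = 17 → R
  i=24: F-Q = 15 → P
  i=25: G-T = 13 → N
  i=26: W-J = 13 → N
  i=27: N-N =  0 → A
  i=28: U-S =  2 → C
  i=29: U-V = 25 → Z
  i=30: I-R = 17 → R
  i=31: R-C = 15 → P
  i=32: Q-D = 13 → N
  i=33: P-C = 13 → N
  i=34: K-K =  0 → A
  shifts repeat with period 7: CZRPNNA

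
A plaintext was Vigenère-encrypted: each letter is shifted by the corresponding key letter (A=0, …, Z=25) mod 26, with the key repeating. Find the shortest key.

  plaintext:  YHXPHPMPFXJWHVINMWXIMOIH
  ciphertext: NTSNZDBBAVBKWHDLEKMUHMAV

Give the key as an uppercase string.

PMVYSO

  i= 0: N-Y = 15 → P
  i= 1: T-H = 12 → M
  i= 2: S-X = 21 → V
  i= 3: N-P = 24 → Y
  i= 4: Z-H = 18 → S
  i= 5: D-P = 14 → O
  i= 6: B-M = 15 → P
  i= 7: B-P = 12 → M
  i= 8: A-F = 21 → V
  i= 9: V-X = 24 → Y
  i=10: B-J = 18 → S
  i=11: K-W = 14 → O
  i=12: W-H = 15 → P
  i=13: H-V = 12 → M
  i=14: D-I = 21 → V
  i=15: L-N = 24 → Y
  i=16: E-M = 18 → S
  i=17: K-W = 14 → O
  i=18: M-X = 15 → P
  i=19: U-I = 12 → M
  i=20: H-M = 21 → V
  i=21: M-O = 24 → Y
  i=22: A-I = 18 → S
  i=23: V-H = 14 → O
  shifts repeat with period 6: PMVYSO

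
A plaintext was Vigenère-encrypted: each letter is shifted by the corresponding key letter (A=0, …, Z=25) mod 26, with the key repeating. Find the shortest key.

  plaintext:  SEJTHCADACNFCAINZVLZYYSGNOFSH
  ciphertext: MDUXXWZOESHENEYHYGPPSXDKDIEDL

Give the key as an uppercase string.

UZLEQ

  i= 0: M-S = 20 → U
  i= 1: D-E = 25 → Z
  i= 2: U-J = 11 → L
  i= 3: X-T =  4 → E
  i= 4: X-H = 16 → Q
  i= 5: W-C = 20 → U
  i= 6: Z-A = 25 → Z
  i= 7: O-D = 11 → L
  i= 8: E-A =  4 → E
  i= 9: S-C = 16 → Q
  i=10: H-N = 20 → U
  i=11: E-F = 25 → Z
  i=12: N-C = 11 → L
  i=13: E-A =  4 → E
  i=14: Y-I = 16 → Q
  i=15: H-N = 20 → U
  i=16: Y-Z = 25 → Z
  i=17: G-V = 11 → L
  i=18: P-L =  4 → E
  i=19: P-Z = 16 → Q
  i=20: S-Y = 20 → U
  i=21: X-Y = 25 → Z
  i=22: D-S = 11 → L
  i=23: K-G =  4 → E
  i=24: D-N = 16 → Q
  i=25: I-O = 20 → U
  i=26: E-F = 25 → Z
  i=27: D-S = 11 → L
  i=28: L-H =  4 → E
  shifts repeat with period 5: UZLEQ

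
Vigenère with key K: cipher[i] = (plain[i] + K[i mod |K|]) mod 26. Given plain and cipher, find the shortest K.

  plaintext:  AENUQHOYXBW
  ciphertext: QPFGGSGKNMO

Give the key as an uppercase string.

QLSM

  i= 0: Q-A = 16 → Q
  i= 1: P-E = 11 → L
  i= 2: F-N = 18 → S
  i= 3: G-U = 12 → M
  i= 4: G-Q = 16 → Q
  i= 5: S-H = 11 → L
  i= 6: G-O = 18 → S
  i= 7: K-Y = 12 → M
  i= 8: N-X = 16 → Q
  i= 9: M-B = 11 → L
  i=10: O-W = 18 → S
  shifts repeat with period 4: QLSM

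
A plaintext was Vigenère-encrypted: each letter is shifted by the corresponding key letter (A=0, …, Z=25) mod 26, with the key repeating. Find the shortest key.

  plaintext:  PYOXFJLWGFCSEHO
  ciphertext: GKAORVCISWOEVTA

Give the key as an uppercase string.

RMM

  i= 0: G-P = 17 → R
  i= 1: K-Y = 12 → M
  i= 2: A-O = 12 → M
  i= 3: O-X = 17 → R
  i= 4: R-F = 12 → M
  i= 5: V-J = 12 → M
  i= 6: C-L = 17 → R
  i= 7: I-W = 12 → M
  i= 8: S-G = 12 → M
  i= 9: W-F = 17 → R
  i=10: O-C = 12 → M
  i=11: E-S = 12 → M
  i=12: V-E = 17 → R
  i=13: T-H = 12 → M
  i=14: A-O = 12 → M
  shifts repeat with period 3: RMM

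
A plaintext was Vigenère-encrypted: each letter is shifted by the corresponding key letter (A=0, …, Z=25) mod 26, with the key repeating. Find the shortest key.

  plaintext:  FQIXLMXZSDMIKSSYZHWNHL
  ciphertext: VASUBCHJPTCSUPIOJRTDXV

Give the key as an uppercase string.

  i= 0: V-F = 16 → Q
  i= 1: A-Q = 10 → K
  i= 2: S-I = 10 → K
  i= 3: U-X = 23 → X
  i= 4: B-L = 16 → Q
  i= 5: C-M = 16 → Q
  i= 6: H-X = 10 → K
  i= 7: J-Z = 10 → K
  i= 8: P-S = 23 → X
  i= 9: T-D = 16 → Q
  i=10: C-M = 16 → Q
  i=11: S-I = 10 → K
  i=12: U-K = 10 → K
  i=13: P-S = 23 → X
  i=14: I-S = 16 → Q
  i=15: O-Y = 16 → Q
  i=16: J-Z = 10 → K
  i=17: R-H = 10 → K
  i=18: T-W = 23 → X
  i=19: D-N = 16 → Q
  i=20: X-H = 16 → Q
  i=21: V-L = 10 → K
  shifts repeat with period 5: QKKXQ

QKKXQ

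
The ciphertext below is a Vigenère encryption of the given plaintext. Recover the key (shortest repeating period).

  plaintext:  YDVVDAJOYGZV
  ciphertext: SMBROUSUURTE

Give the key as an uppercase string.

  i= 0: S-Y = 20 → U
  i= 1: M-D =  9 → J
  i= 2: B-V =  6 → G
  i= 3: R-V = 22 → W
  i= 4: O-D = 11 → L
  i= 5: U-A = 20 → U
  i= 6: S-J =  9 → J
  i= 7: U-O =  6 → G
  i= 8: U-Y = 22 → W
  i= 9: R-G = 11 → L
  i=10: T-Z = 20 → U
  i=11: E-V =  9 → J
  shifts repeat with period 5: UJGWL

UJGWL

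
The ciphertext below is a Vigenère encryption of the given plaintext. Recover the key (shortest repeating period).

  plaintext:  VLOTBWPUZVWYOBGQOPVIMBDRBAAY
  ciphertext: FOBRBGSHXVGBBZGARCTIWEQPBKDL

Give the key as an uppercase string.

  i= 0: F-V = 10 → K
  i= 1: O-L =  3 → D
  i= 2: B-O = 13 → N
  i= 3: R-T = 24 → Y
  i= 4: B-B =  0 → A
  i= 5: G-W = 10 → K
  i= 6: S-P =  3 → D
  i= 7: H-U = 13 → N
  i= 8: X-Z = 24 → Y
  i= 9: V-V =  0 → A
  i=10: G-W = 10 → K
  i=11: B-Y =  3 → D
  i=12: B-O = 13 → N
  i=13: Z-B = 24 → Y
  i=14: G-G =  0 → A
  i=15: A-Q = 10 → K
  i=16: R-O =  3 → D
  i=17: C-P = 13 → N
  i=18: T-V = 24 → Y
  i=19: I-I =  0 → A
  i=20: W-M = 10 → K
  i=21: E-B =  3 → D
  i=22: Q-D = 13 → N
  i=23: P-R = 24 → Y
  i=24: B-B =  0 → A
  i=25: K-A = 10 → K
  i=26: D-A =  3 → D
  i=27: L-Y = 13 → N
  shifts repeat with period 5: KDNYA

KDNYA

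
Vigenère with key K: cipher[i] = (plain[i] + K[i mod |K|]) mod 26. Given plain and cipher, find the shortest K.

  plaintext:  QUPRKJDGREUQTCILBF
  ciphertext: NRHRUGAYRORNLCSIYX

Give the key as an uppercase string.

XXSAK

  i= 0: N-Q = 23 → X
  i= 1: R-U = 23 → X
  i= 2: H-P = 18 → S
  i= 3: R-R =  0 → A
  i= 4: U-K = 10 → K
  i= 5: G-J = 23 → X
  i= 6: A-D = 23 → X
  i= 7: Y-G = 18 → S
  i= 8: R-R =  0 → A
  i= 9: O-E = 10 → K
  i=10: R-U = 23 → X
  i=11: N-Q = 23 → X
  i=12: L-T = 18 → S
  i=13: C-C =  0 → A
  i=14: S-I = 10 → K
  i=15: I-L = 23 → X
  i=16: Y-B = 23 → X
  i=17: X-F = 18 → S
  shifts repeat with period 5: XXSAK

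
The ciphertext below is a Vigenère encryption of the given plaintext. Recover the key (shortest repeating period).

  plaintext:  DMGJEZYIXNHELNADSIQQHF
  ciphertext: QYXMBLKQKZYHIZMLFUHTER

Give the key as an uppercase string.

NMRDXMMI

  i= 0: Q-D = 13 → N
  i= 1: Y-M = 12 → M
  i= 2: X-G = 17 → R
  i= 3: M-J =  3 → D
  i= 4: B-E = 23 → X
  i= 5: L-Z = 12 → M
  i= 6: K-Y = 12 → M
  i= 7: Q-I =  8 → I
  i= 8: K-X = 13 → N
  i= 9: Z-N = 12 → M
  i=10: Y-H = 17 → R
  i=11: H-E =  3 → D
  i=12: I-L = 23 → X
  i=13: Z-N = 12 → M
  i=14: M-A = 12 → M
  i=15: L-D =  8 → I
  i=16: F-S = 13 → N
  i=17: U-I = 12 → M
  i=18: H-Q = 17 → R
  i=19: T-Q =  3 → D
  i=20: E-H = 23 → X
  i=21: R-F = 12 → M
  shifts repeat with period 8: NMRDXMMI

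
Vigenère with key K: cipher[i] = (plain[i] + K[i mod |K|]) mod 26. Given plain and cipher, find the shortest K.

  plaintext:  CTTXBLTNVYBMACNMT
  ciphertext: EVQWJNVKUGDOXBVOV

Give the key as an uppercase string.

  i= 0: E-C =  2 → C
  i= 1: V-T =  2 → C
  i= 2: Q-T = 23 → X
  i= 3: W-X = 25 → Z
  i= 4: J-B =  8 → I
  i= 5: N-L =  2 → C
  i= 6: V-T =  2 → C
  i= 7: K-N = 23 → X
  i= 8: U-V = 25 → Z
  i= 9: G-Y =  8 → I
  i=10: D-B =  2 → C
  i=11: O-M =  2 → C
  i=12: X-A = 23 → X
  i=13: B-C = 25 → Z
  i=14: V-N =  8 → I
  i=15: O-M =  2 → C
  i=16: V-T =  2 → C
  shifts repeat with period 5: CCXZI

CCXZI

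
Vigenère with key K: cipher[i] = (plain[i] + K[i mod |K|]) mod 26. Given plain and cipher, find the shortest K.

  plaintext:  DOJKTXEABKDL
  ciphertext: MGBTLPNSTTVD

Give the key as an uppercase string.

  i= 0: M-D =  9 → J
  i= 1: G-O = 18 → S
  i= 2: B-J = 18 → S
  i= 3: T-K =  9 → J
  i= 4: L-T = 18 → S
  i= 5: P-X = 18 → S
  i= 6: N-E =  9 → J
  i= 7: S-A = 18 → S
  i= 8: T-B = 18 → S
  i= 9: T-K =  9 → J
  i=10: V-D = 18 → S
  i=11: D-L = 18 → S
  shifts repeat with period 3: JSS

JSS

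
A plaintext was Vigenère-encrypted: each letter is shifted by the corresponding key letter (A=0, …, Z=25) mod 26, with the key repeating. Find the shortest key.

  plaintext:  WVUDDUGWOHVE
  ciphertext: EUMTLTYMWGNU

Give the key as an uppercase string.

IZSQ

  i= 0: E-W =  8 → I
  i= 1: U-V = 25 → Z
  i= 2: M-U = 18 → S
  i= 3: T-D = 16 → Q
  i= 4: L-D =  8 → I
  i= 5: T-U = 25 → Z
  i= 6: Y-G = 18 → S
  i= 7: M-W = 16 → Q
  i= 8: W-O =  8 → I
  i= 9: G-H = 25 → Z
  i=10: N-V = 18 → S
  i=11: U-E = 16 → Q
  shifts repeat with period 4: IZSQ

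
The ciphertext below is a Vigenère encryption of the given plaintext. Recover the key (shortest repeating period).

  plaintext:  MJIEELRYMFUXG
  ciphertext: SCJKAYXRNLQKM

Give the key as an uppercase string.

GTBGWN

  i= 0: S-M =  6 → G
  i= 1: C-J = 19 → T
  i= 2: J-I =  1 → B
  i= 3: K-E =  6 → G
  i= 4: A-E = 22 → W
  i= 5: Y-L = 13 → N
  i= 6: X-R =  6 → G
  i= 7: R-Y = 19 → T
  i= 8: N-M =  1 → B
  i= 9: L-F =  6 → G
  i=10: Q-U = 22 → W
  i=11: K-X = 13 → N
  i=12: M-G =  6 → G
  shifts repeat with period 6: GTBGWN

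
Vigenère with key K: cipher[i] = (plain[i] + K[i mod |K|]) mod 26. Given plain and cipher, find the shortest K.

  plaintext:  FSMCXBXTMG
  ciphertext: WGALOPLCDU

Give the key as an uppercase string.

ROOJ

  i= 0: W-F = 17 → R
  i= 1: G-S = 14 → O
  i= 2: A-M = 14 → O
  i= 3: L-C =  9 → J
  i= 4: O-X = 17 → R
  i= 5: P-B = 14 → O
  i= 6: L-X = 14 → O
  i= 7: C-T =  9 → J
  i= 8: D-M = 17 → R
  i= 9: U-G = 14 → O
  shifts repeat with period 4: ROOJ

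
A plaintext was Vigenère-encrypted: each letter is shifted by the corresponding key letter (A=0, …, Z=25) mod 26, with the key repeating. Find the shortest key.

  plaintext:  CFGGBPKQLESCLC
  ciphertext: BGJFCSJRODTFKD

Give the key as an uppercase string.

ZBD

  i= 0: B-C = 25 → Z
  i= 1: G-F =  1 → B
  i= 2: J-G =  3 → D
  i= 3: F-G = 25 → Z
  i= 4: C-B =  1 → B
  i= 5: S-P =  3 → D
  i= 6: J-K = 25 → Z
  i= 7: R-Q =  1 → B
  i= 8: O-L =  3 → D
  i= 9: D-E = 25 → Z
  i=10: T-S =  1 → B
  i=11: F-C =  3 → D
  i=12: K-L = 25 → Z
  i=13: D-C =  1 → B
  shifts repeat with period 3: ZBD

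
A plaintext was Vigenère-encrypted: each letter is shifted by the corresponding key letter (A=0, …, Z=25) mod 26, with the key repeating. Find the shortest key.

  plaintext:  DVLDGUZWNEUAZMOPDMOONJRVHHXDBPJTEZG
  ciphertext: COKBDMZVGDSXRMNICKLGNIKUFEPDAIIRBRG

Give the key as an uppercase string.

ZTZYXSA

  i= 0: C-D = 25 → Z
  i= 1: O-V = 19 → T
  i= 2: K-L = 25 → Z
  i= 3: B-D = 24 → Y
  i= 4: D-G = 23 → X
  i= 5: M-U = 18 → S
  i= 6: Z-Z =  0 → A
  i= 7: V-W = 25 → Z
  i= 8: G-N = 19 → T
  i= 9: D-E = 25 → Z
  i=10: S-U = 24 → Y
  i=11: X-A = 23 → X
  i=12: R-Z = 18 → S
  i=13: M-M =  0 → A
  i=14: N-O = 25 → Z
  i=15: I-P = 19 → T
  i=16: C-D = 25 → Z
  i=17: K-M = 24 → Y
  i=18: L-O = 23 → X
  i=19: G-O = 18 → S
  i=20: N-N =  0 → A
  i=21: I-J = 25 → Z
  i=22: K-R = 19 → T
  i=23: U-V = 25 → Z
  i=24: F-H = 24 → Y
  i=25: E-H = 23 → X
  i=26: P-X = 18 → S
  i=27: D-D =  0 → A
  i=28: A-B = 25 → Z
  i=29: I-P = 19 → T
  i=30: I-J = 25 → Z
  i=31: R-T = 24 → Y
  i=32: B-E = 23 → X
  i=33: R-Z = 18 → S
  i=34: G-G =  0 → A
  shifts repeat with period 7: ZTZYXSA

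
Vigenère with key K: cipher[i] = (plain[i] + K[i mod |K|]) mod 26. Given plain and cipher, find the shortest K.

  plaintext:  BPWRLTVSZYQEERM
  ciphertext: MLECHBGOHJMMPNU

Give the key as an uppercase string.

LWI

  i= 0: M-B = 11 → L
  i= 1: L-P = 22 → W
  i= 2: E-W =  8 → I
  i= 3: C-R = 11 → L
  i= 4: H-L = 22 → W
  i= 5: B-T =  8 → I
  i= 6: G-V = 11 → L
  i= 7: O-S = 22 → W
  i= 8: H-Z =  8 → I
  i= 9: J-Y = 11 → L
  i=10: M-Q = 22 → W
  i=11: M-E =  8 → I
  i=12: P-E = 11 → L
  i=13: N-R = 22 → W
  i=14: U-M =  8 → I
  shifts repeat with period 3: LWI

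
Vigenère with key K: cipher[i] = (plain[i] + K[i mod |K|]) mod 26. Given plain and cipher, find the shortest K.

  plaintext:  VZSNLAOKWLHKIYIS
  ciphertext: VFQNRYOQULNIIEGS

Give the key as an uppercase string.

  i= 0: V-V =  0 → A
  i= 1: F-Z =  6 → G
  i= 2: Q-S = 24 → Y
  i= 3: N-N =  0 → A
  i= 4: R-L =  6 → G
  i= 5: Y-A = 24 → Y
  i= 6: O-O =  0 → A
  i= 7: Q-K =  6 → G
  i= 8: U-W = 24 → Y
  i= 9: L-L =  0 → A
  i=10: N-H =  6 → G
  i=11: I-K = 24 → Y
  i=12: I-I =  0 → A
  i=13: E-Y =  6 → G
  i=14: G-I = 24 → Y
  i=15: S-S =  0 → A
  shifts repeat with period 3: AGY

AGY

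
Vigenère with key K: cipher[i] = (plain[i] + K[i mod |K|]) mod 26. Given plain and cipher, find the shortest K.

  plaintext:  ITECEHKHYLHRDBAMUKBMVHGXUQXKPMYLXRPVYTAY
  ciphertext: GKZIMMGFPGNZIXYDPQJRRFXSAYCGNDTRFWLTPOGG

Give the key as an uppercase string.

  i= 0: G-I = 24 → Y
  i= 1: K-T = 17 → R
  i= 2: Z-E = 21 → V
  i= 3: I-C =  6 → G
  i= 4: M-E =  8 → I
  i= 5: M-H =  5 → F
  i= 6: G-K = 22 → W
  i= 7: F-H = 24 → Y
  i= 8: P-Y = 17 → R
  i= 9: G-L = 21 → V
  i=10: N-H =  6 → G
  i=11: Z-R =  8 → I
  i=12: I-D =  5 → F
  i=13: X-B = 22 → W
  i=14: Y-A = 24 → Y
  i=15: D-M = 17 → R
  i=16: P-U = 21 → V
  i=17: Q-K =  6 → G
  i=18: J-B =  8 → I
  i=19: R-M =  5 → F
  i=20: R-V = 22 → W
  i=21: F-H = 24 → Y
  i=22: X-G = 17 → R
  i=23: S-X = 21 → V
  i=24: A-U =  6 → G
  i=25: Y-Q =  8 → I
  i=26: C-X =  5 → F
  i=27: G-K = 22 → W
  i=28: N-P = 24 → Y
  i=29: D-M = 17 → R
  i=30: T-Y = 21 → V
  i=31: R-L =  6 → G
  i=32: F-X =  8 → I
  i=33: W-R =  5 → F
  i=34: L-P = 22 → W
  i=35: T-V = 24 → Y
  i=36: P-Y = 17 → R
  i=37: O-T = 21 → V
  i=38: G-A =  6 → G
  i=39: G-Y =  8 → I
  shifts repeat with period 7: YRVGIFW

YRVGIFW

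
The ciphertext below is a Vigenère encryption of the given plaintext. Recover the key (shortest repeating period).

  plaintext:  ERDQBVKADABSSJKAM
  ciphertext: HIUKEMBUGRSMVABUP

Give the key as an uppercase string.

DRRU

  i= 0: H-E =  3 → D
  i= 1: I-R = 17 → R
  i= 2: U-D = 17 → R
  i= 3: K-Q = 20 → U
  i= 4: E-B =  3 → D
  i= 5: M-V = 17 → R
  i= 6: B-K = 17 → R
  i= 7: U-A = 20 → U
  i= 8: G-D =  3 → D
  i= 9: R-A = 17 → R
  i=10: S-B = 17 → R
  i=11: M-S = 20 → U
  i=12: V-S =  3 → D
  i=13: A-J = 17 → R
  i=14: B-K = 17 → R
  i=15: U-A = 20 → U
  i=16: P-M =  3 → D
  shifts repeat with period 4: DRRU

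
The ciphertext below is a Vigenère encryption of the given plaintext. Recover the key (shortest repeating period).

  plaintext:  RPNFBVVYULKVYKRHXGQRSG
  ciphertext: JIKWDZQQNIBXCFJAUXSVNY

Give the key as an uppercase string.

  i= 0: J-R = 18 → S
  i= 1: I-P = 19 → T
  i= 2: K-N = 23 → X
  i= 3: W-F = 17 → R
  i= 4: D-B =  2 → C
  i= 5: Z-V =  4 → E
  i= 6: Q-V = 21 → V
  i= 7: Q-Y = 18 → S
  i= 8: N-U = 19 → T
  i= 9: I-L = 23 → X
  i=10: B-K = 17 → R
  i=11: X-V =  2 → C
  i=12: C-Y =  4 → E
  i=13: F-K = 21 → V
  i=14: J-R = 18 → S
  i=15: A-H = 19 → T
  i=16: U-X = 23 → X
  i=17: X-G = 17 → R
  i=18: S-Q =  2 → C
  i=19: V-R =  4 → E
  i=20: N-S = 21 → V
  i=21: Y-G = 18 → S
  shifts repeat with period 7: STXRCEV

STXRCEV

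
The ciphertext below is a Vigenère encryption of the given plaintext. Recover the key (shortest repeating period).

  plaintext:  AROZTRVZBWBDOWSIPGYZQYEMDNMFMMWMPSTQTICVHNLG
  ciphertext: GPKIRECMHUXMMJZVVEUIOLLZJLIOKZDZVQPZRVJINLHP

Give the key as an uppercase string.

GYWJYNHN

  i= 0: G-A =  6 → G
  i= 1: P-R = 24 → Y
  i= 2: K-O = 22 → W
  i= 3: I-Z =  9 → J
  i= 4: R-T = 24 → Y
  i= 5: E-R = 13 → N
  i= 6: C-V =  7 → H
  i= 7: M-Z = 13 → N
  i= 8: H-B =  6 → G
  i= 9: U-W = 24 → Y
  i=10: X-B = 22 → W
  i=11: M-D =  9 → J
  i=12: M-O = 24 → Y
  i=13: J-W = 13 → N
  i=14: Z-S =  7 → H
  i=15: V-I = 13 → N
  i=16: V-P =  6 → G
  i=17: E-G = 24 → Y
  i=18: U-Y = 22 → W
  i=19: I-Z =  9 → J
  i=20: O-Q = 24 → Y
  i=21: L-Y = 13 → N
  i=22: L-E =  7 → H
  i=23: Z-M = 13 → N
  i=24: J-D =  6 → G
  i=25: L-N = 24 → Y
  i=26: I-M = 22 → W
  i=27: O-F =  9 → J
  i=28: K-M = 24 → Y
  i=29: Z-M = 13 → N
  i=30: D-W =  7 → H
  i=31: Z-M = 13 → N
  i=32: V-P =  6 → G
  i=33: Q-S = 24 → Y
  i=34: P-T = 22 → W
  i=35: Z-Q =  9 → J
  i=36: R-T = 24 → Y
  i=37: V-I = 13 → N
  i=38: J-C =  7 → H
  i=39: I-V = 13 → N
  i=40: N-H =  6 → G
  i=41: L-N = 24 → Y
  i=42: H-L = 22 → W
  i=43: P-G =  9 → J
  shifts repeat with period 8: GYWJYNHN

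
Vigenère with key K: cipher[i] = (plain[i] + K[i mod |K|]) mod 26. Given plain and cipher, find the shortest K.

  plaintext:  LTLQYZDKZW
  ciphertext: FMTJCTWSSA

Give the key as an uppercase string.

UTITE

  i= 0: F-L = 20 → U
  i= 1: M-T = 19 → T
  i= 2: T-L =  8 → I
  i= 3: J-Q = 19 → T
  i= 4: C-Y =  4 → E
  i= 5: T-Z = 20 → U
  i= 6: W-D = 19 → T
  i= 7: S-K =  8 → I
  i= 8: S-Z = 19 → T
  i= 9: A-W =  4 → E
  shifts repeat with period 5: UTITE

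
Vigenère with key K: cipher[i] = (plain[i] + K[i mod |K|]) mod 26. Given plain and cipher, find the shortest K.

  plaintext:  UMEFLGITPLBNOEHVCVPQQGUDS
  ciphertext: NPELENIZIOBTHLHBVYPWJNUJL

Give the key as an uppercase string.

  i= 0: N-U = 19 → T
  i= 1: P-M =  3 → D
  i= 2: E-E =  0 → A
  i= 3: L-F =  6 → G
  i= 4: E-L = 19 → T
  i= 5: N-G =  7 → H
  i= 6: I-I =  0 → A
  i= 7: Z-T =  6 → G
  i= 8: I-P = 19 → T
  i= 9: O-L =  3 → D
  i=10: B-B =  0 → A
  i=11: T-N =  6 → G
  i=12: H-O = 19 → T
  i=13: L-E =  7 → H
  i=14: H-H =  0 → A
  i=15: B-V =  6 → G
  i=16: V-C = 19 → T
  i=17: Y-V =  3 → D
  i=18: P-P =  0 → A
  i=19: W-Q =  6 → G
  i=20: J-Q = 19 → T
  i=21: N-G =  7 → H
  i=22: U-U =  0 → A
  i=23: J-D =  6 → G
  i=24: L-S = 19 → T
  shifts repeat with period 8: TDAGTHAG

TDAGTHAG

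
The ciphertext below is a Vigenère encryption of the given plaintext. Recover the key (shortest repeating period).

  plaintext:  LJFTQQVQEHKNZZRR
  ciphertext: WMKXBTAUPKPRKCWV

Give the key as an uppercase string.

LDFE

  i= 0: W-L = 11 → L
  i= 1: M-J =  3 → D
  i= 2: K-F =  5 → F
  i= 3: X-T =  4 → E
  i= 4: B-Q = 11 → L
  i= 5: T-Q =  3 → D
  i= 6: A-V =  5 → F
  i= 7: U-Q =  4 → E
  i= 8: P-E = 11 → L
  i= 9: K-H =  3 → D
  i=10: P-K =  5 → F
  i=11: R-N =  4 → E
  i=12: K-Z = 11 → L
  i=13: C-Z =  3 → D
  i=14: W-R =  5 → F
  i=15: V-R =  4 → E
  shifts repeat with period 4: LDFE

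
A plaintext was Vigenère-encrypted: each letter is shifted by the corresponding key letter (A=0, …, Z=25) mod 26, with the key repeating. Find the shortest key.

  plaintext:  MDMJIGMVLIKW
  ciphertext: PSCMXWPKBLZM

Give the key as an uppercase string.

  i= 0: P-M =  3 → D
  i= 1: S-D = 15 → P
  i= 2: C-M = 16 → Q
  i= 3: M-J =  3 → D
  i= 4: X-I = 15 → P
  i= 5: W-G = 16 → Q
  i= 6: P-M =  3 → D
  i= 7: K-V = 15 → P
  i= 8: B-L = 16 → Q
  i= 9: L-I =  3 → D
  i=10: Z-K = 15 → P
  i=11: M-W = 16 → Q
  shifts repeat with period 3: DPQ

DPQ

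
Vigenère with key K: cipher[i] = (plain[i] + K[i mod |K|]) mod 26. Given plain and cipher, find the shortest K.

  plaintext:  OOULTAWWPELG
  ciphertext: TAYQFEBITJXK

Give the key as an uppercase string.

  i= 0: T-O =  5 → F
  i= 1: A-O = 12 → M
  i= 2: Y-U =  4 → E
  i= 3: Q-L =  5 → F
  i= 4: F-T = 12 → M
  i= 5: E-A =  4 → E
  i= 6: B-W =  5 → F
  i= 7: I-W = 12 → M
  i= 8: T-P =  4 → E
  i= 9: J-E =  5 → F
  i=10: X-L = 12 → M
  i=11: K-G =  4 → E
  shifts repeat with period 3: FME

FME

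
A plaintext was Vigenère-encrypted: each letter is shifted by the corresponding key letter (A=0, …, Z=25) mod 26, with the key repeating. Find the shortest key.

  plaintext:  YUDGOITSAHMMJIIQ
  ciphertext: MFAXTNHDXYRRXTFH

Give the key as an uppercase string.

  i= 0: M-Y = 14 → O
  i= 1: F-U = 11 → L
  i= 2: A-D = 23 → X
  i= 3: X-G = 17 → R
  i= 4: T-O =  5 → F
  i= 5: N-I =  5 → F
  i= 6: H-T = 14 → O
  i= 7: D-S = 11 → L
  i= 8: X-A = 23 → X
  i= 9: Y-H = 17 → R
  i=10: R-M =  5 → F
  i=11: R-M =  5 → F
  i=12: X-J = 14 → O
  i=13: T-I = 11 → L
  i=14: F-I = 23 → X
  i=15: H-Q = 17 → R
  shifts repeat with period 6: OLXRFF

OLXRFF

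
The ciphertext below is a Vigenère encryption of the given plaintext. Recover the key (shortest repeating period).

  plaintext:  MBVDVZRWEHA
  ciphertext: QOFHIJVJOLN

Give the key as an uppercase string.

  i= 0: Q-M =  4 → E
  i= 1: O-B = 13 → N
  i= 2: F-V = 10 → K
  i= 3: H-D =  4 → E
  i= 4: I-V = 13 → N
  i= 5: J-Z = 10 → K
  i= 6: V-R =  4 → E
  i= 7: J-W = 13 → N
  i= 8: O-E = 10 → K
  i= 9: L-H =  4 → E
  i=10: N-A = 13 → N
  shifts repeat with period 3: ENK

ENK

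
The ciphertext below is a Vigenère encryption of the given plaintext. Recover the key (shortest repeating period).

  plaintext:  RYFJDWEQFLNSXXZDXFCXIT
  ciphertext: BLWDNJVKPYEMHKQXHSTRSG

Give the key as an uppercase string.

  i= 0: B-R = 10 → K
  i= 1: L-Y = 13 → N
  i= 2: W-F = 17 → R
  i= 3: D-J = 20 → U
  i= 4: N-D = 10 → K
  i= 5: J-W = 13 → N
  i= 6: V-E = 17 → R
  i= 7: K-Q = 20 → U
  i= 8: P-F = 10 → K
  i= 9: Y-L = 13 → N
  i=10: E-N = 17 → R
  i=11: M-S = 20 → U
  i=12: H-X = 10 → K
  i=13: K-X = 13 → N
  i=14: Q-Z = 17 → R
  i=15: X-D = 20 → U
  i=16: H-X = 10 → K
  i=17: S-F = 13 → N
  i=18: T-C = 17 → R
  i=19: R-X = 20 → U
  i=20: S-I = 10 → K
  i=21: G-T = 13 → N
  shifts repeat with period 4: KNRU

KNRU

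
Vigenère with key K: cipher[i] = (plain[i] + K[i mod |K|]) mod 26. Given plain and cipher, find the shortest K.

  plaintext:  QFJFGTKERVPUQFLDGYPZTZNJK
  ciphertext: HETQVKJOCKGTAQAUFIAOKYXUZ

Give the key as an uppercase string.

  i= 0: H-Q = 17 → R
  i= 1: E-F = 25 → Z
  i= 2: T-J = 10 → K
  i= 3: Q-F = 11 → L
  i= 4: V-G = 15 → P
  i= 5: K-T = 17 → R
  i= 6: J-K = 25 → Z
  i= 7: O-E = 10 → K
  i= 8: C-R = 11 → L
  i= 9: K-V = 15 → P
  i=10: G-P = 17 → R
  i=11: T-U = 25 → Z
  i=12: A-Q = 10 → K
  i=13: Q-F = 11 → L
  i=14: A-L = 15 → P
  i=15: U-D = 17 → R
  i=16: F-G = 25 → Z
  i=17: I-Y = 10 → K
  i=18: A-P = 11 → L
  i=19: O-Z = 15 → P
  i=20: K-T = 17 → R
  i=21: Y-Z = 25 → Z
  i=22: X-N = 10 → K
  i=23: U-J = 11 → L
  i=24: Z-K = 15 → P
  shifts repeat with period 5: RZKLP

RZKLP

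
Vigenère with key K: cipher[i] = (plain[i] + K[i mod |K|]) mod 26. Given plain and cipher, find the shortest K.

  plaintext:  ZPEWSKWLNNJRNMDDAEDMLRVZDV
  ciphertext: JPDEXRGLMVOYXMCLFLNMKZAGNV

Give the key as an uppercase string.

KAZIFH

  i= 0: J-Z = 10 → K
  i= 1: P-P =  0 → A
  i= 2: D-E = 25 → Z
  i= 3: E-W =  8 → I
  i= 4: X-S =  5 → F
  i= 5: R-K =  7 → H
  i= 6: G-W = 10 → K
  i= 7: L-L =  0 → A
  i= 8: M-N = 25 → Z
  i= 9: V-N =  8 → I
  i=10: O-J =  5 → F
  i=11: Y-R =  7 → H
  i=12: X-N = 10 → K
  i=13: M-M =  0 → A
  i=14: C-D = 25 → Z
  i=15: L-D =  8 → I
  i=16: F-A =  5 → F
  i=17: L-E =  7 → H
  i=18: N-D = 10 → K
  i=19: M-M =  0 → A
  i=20: K-L = 25 → Z
  i=21: Z-R =  8 → I
  i=22: A-V =  5 → F
  i=23: G-Z =  7 → H
  i=24: N-D = 10 → K
  i=25: V-V =  0 → A
  shifts repeat with period 6: KAZIFH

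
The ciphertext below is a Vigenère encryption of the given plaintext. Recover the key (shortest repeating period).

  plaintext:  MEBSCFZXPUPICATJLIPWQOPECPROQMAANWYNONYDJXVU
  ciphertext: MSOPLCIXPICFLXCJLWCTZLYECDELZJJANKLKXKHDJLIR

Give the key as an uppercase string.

  i= 0: M-M =  0 → A
  i= 1: S-E = 14 → O
  i= 2: O-B = 13 → N
  i= 3: P-S = 23 → X
  i= 4: L-C =  9 → J
  i= 5: C-F = 23 → X
  i= 6: I-Z =  9 → J
  i= 7: X-X =  0 → A
  i= 8: P-P =  0 → A
  i= 9: I-U = 14 → O
  i=10: C-P = 13 → N
  i=11: F-I = 23 → X
  i=12: L-C =  9 → J
  i=13: X-A = 23 → X
  i=14: C-T =  9 → J
  i=15: J-J =  0 → A
  i=16: L-L =  0 → A
  i=17: W-I = 14 → O
  i=18: C-P = 13 → N
  i=19: T-W = 23 → X
  i=20: Z-Q =  9 → J
  i=21: L-O = 23 → X
  i=22: Y-P =  9 → J
  i=23: E-E =  0 → A
  i=24: C-C =  0 → A
  i=25: D-P = 14 → O
  i=26: E-R = 13 → N
  i=27: L-O = 23 → X
  i=28: Z-Q =  9 → J
  i=29: J-M = 23 → X
  i=30: J-A =  9 → J
  i=31: A-A =  0 → A
  i=32: N-N =  0 → A
  i=33: K-W = 14 → O
  i=34: L-Y = 13 → N
  i=35: K-N = 23 → X
  i=36: X-O =  9 → J
  i=37: K-N = 23 → X
  i=38: H-Y =  9 → J
  i=39: D-D =  0 → A
  i=40: J-J =  0 → A
  i=41: L-X = 14 → O
  i=42: I-V = 13 → N
  i=43: R-U = 23 → X
  shifts repeat with period 8: AONXJXJA

AONXJXJA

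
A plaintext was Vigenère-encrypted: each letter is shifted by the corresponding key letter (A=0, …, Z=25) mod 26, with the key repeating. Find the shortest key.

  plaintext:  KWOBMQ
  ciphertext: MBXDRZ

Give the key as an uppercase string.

CFJ

  i= 0: M-K =  2 → C
  i= 1: B-W =  5 → F
  i= 2: X-O =  9 → J
  i= 3: D-B =  2 → C
  i= 4: R-M =  5 → F
  i= 5: Z-Q =  9 → J
  shifts repeat with period 3: CFJ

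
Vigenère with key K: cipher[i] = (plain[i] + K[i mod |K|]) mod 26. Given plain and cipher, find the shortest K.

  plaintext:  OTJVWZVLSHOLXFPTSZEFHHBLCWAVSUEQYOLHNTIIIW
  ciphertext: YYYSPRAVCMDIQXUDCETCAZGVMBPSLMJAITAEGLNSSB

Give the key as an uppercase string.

KFPXTSFK

  i= 0: Y-O = 10 → K
  i= 1: Y-T =  5 → F
  i= 2: Y-J = 15 → P
  i= 3: S-V = 23 → X
  i= 4: P-W = 19 → T
  i= 5: R-Z = 18 → S
  i= 6: A-V =  5 → F
  i= 7: V-L = 10 → K
  i= 8: C-S = 10 → K
  i= 9: M-H =  5 → F
  i=10: D-O = 15 → P
  i=11: I-L = 23 → X
  i=12: Q-X = 19 → T
  i=13: X-F = 18 → S
  i=14: U-P =  5 → F
  i=15: D-T = 10 → K
  i=16: C-S = 10 → K
  i=17: E-Z =  5 → F
  i=18: T-E = 15 → P
  i=19: C-F = 23 → X
  i=20: A-H = 19 → T
  i=21: Z-H = 18 → S
  i=22: G-B =  5 → F
  i=23: V-L = 10 → K
  i=24: M-C = 10 → K
  i=25: B-W =  5 → F
  i=26: P-A = 15 → P
  i=27: S-V = 23 → X
  i=28: L-S = 19 → T
  i=29: M-U = 18 → S
  i=30: J-E =  5 → F
  i=31: A-Q = 10 → K
  i=32: I-Y = 10 → K
  i=33: T-O =  5 → F
  i=34: A-L = 15 → P
  i=35: E-H = 23 → X
  i=36: G-N = 19 → T
  i=37: L-T = 18 → S
  i=38: N-I =  5 → F
  i=39: S-I = 10 → K
  i=40: S-I = 10 → K
  i=41: B-W =  5 → F
  shifts repeat with period 8: KFPXTSFK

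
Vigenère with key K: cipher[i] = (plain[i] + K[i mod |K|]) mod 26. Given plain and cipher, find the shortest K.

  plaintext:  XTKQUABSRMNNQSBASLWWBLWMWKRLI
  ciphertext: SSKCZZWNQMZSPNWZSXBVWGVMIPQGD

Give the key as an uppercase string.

VZAMFZV

  i= 0: S-X = 21 → V
  i= 1: S-T = 25 → Z
  i= 2: K-K =  0 → A
  i= 3: C-Q = 12 → M
  i= 4: Z-U =  5 → F
  i= 5: Z-A = 25 → Z
  i= 6: W-B = 21 → V
  i= 7: N-S = 21 → V
  i= 8: Q-R = 25 → Z
  i= 9: M-M =  0 → A
  i=10: Z-N = 12 → M
  i=11: S-N =  5 → F
  i=12: P-Q = 25 → Z
  i=13: N-S = 21 → V
  i=14: W-B = 21 → V
  i=15: Z-A = 25 → Z
  i=16: S-S =  0 → A
  i=17: X-L = 12 → M
  i=18: B-W =  5 → F
  i=19: V-W = 25 → Z
  i=20: W-B = 21 → V
  i=21: G-L = 21 → V
  i=22: V-W = 25 → Z
  i=23: M-M =  0 → A
  i=24: I-W = 12 → M
  i=25: P-K =  5 → F
  i=26: Q-R = 25 → Z
  i=27: G-L = 21 → V
  i=28: D-I = 21 → V
  shifts repeat with period 7: VZAMFZV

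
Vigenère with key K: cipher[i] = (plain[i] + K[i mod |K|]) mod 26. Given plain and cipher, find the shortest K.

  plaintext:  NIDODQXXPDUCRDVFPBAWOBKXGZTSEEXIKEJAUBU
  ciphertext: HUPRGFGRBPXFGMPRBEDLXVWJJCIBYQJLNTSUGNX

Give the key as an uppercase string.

UMMDDPJ

  i= 0: H-N = 20 → U
  i= 1: U-I = 12 → M
  i= 2: P-D = 12 → M
  i= 3: R-O =  3 → D
  i= 4: G-D =  3 → D
  i= 5: F-Q = 15 → P
  i= 6: G-X =  9 → J
  i= 7: R-X = 20 → U
  i= 8: B-P = 12 → M
  i= 9: P-D = 12 → M
  i=10: X-U =  3 → D
  i=11: F-C =  3 → D
  i=12: G-R = 15 → P
  i=13: M-D =  9 → J
  i=14: P-V = 20 → U
  i=15: R-F = 12 → M
  i=16: B-P = 12 → M
  i=17: E-B =  3 → D
  i=18: D-A =  3 → D
  i=19: L-W = 15 → P
  i=20: X-O =  9 → J
  i=21: V-B = 20 → U
  i=22: W-K = 12 → M
  i=23: J-X = 12 → M
  i=24: J-G =  3 → D
  i=25: C-Z =  3 → D
  i=26: I-T = 15 → P
  i=27: B-S =  9 → J
  i=28: Y-E = 20 → U
  i=29: Q-E = 12 → M
  i=30: J-X = 12 → M
  i=31: L-I =  3 → D
  i=32: N-K =  3 → D
  i=33: T-E = 15 → P
  i=34: S-J =  9 → J
  i=35: U-A = 20 → U
  i=36: G-U = 12 → M
  i=37: N-B = 12 → M
  i=38: X-U =  3 → D
  shifts repeat with period 7: UMMDDPJ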